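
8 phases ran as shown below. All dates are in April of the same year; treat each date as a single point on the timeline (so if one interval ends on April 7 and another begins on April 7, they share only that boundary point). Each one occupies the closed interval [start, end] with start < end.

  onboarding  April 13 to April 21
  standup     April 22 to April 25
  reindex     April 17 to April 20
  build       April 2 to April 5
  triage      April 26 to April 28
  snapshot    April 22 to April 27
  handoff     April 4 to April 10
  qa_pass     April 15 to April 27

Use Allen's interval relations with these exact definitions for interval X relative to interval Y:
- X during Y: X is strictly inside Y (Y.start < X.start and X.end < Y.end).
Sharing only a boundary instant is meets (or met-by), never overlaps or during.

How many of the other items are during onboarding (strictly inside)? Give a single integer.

Target onboarding = [April 13, April 21].
build [April 2, April 5] → before → no.
handoff [April 4, April 10] → before → no.
qa_pass [April 15, April 27] → overlapped-by → no.
reindex [April 17, April 20] → during → counts.
snapshot [April 22, April 27] → after → no.
standup [April 22, April 25] → after → no.
triage [April 26, April 28] → after → no.
Total: 1.

1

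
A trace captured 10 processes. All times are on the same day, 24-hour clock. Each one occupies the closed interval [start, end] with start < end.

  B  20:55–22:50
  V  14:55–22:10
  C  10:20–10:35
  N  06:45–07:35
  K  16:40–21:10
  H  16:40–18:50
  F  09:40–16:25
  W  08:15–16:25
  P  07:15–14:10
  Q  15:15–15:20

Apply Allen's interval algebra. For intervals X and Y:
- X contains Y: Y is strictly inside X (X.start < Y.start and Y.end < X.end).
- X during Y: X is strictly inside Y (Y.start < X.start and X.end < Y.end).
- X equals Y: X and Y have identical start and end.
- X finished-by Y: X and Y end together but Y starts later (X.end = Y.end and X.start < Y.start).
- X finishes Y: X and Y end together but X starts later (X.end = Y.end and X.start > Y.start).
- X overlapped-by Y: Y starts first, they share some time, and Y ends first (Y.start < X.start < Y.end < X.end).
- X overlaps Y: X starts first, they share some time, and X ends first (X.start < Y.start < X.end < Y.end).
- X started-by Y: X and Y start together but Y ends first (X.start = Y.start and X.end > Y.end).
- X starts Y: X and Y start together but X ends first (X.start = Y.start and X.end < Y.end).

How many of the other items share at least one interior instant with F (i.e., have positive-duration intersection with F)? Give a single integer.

5

Target F = [09:40, 16:25].
B [20:55, 22:50] → after → no.
C [10:20, 10:35] → during → counts.
H [16:40, 18:50] → after → no.
K [16:40, 21:10] → after → no.
N [06:45, 07:35] → before → no.
P [07:15, 14:10] → overlaps → counts.
Q [15:15, 15:20] → during → counts.
V [14:55, 22:10] → overlapped-by → counts.
W [08:15, 16:25] → finished-by → counts.
Total: 5.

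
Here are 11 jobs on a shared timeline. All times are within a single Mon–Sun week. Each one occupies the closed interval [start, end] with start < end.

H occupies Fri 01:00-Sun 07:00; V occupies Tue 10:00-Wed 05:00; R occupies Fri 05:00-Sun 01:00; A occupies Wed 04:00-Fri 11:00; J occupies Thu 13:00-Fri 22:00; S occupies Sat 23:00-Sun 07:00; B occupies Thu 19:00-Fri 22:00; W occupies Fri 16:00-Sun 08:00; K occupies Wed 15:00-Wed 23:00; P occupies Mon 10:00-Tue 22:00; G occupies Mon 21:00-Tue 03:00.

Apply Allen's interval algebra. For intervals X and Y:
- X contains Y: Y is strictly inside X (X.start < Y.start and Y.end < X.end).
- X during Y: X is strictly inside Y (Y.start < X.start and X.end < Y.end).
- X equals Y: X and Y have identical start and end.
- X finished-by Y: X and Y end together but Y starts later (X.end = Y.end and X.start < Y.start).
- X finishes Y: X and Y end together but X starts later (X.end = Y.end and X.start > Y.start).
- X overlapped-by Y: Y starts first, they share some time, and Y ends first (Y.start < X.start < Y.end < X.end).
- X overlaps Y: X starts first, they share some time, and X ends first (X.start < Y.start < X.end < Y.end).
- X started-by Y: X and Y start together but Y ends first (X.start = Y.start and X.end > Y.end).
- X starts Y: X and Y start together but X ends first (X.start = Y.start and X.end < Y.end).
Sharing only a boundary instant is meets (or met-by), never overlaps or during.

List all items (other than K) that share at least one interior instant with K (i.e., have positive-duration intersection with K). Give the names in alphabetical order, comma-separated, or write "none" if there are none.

A

Target K = [Wed 15:00, Wed 23:00].
A [Wed 04:00, Fri 11:00] → contains → yes.
B [Thu 19:00, Fri 22:00] → after → no.
G [Mon 21:00, Tue 03:00] → before → no.
H [Fri 01:00, Sun 07:00] → after → no.
J [Thu 13:00, Fri 22:00] → after → no.
P [Mon 10:00, Tue 22:00] → before → no.
R [Fri 05:00, Sun 01:00] → after → no.
S [Sat 23:00, Sun 07:00] → after → no.
V [Tue 10:00, Wed 05:00] → before → no.
W [Fri 16:00, Sun 08:00] → after → no.
Result: A.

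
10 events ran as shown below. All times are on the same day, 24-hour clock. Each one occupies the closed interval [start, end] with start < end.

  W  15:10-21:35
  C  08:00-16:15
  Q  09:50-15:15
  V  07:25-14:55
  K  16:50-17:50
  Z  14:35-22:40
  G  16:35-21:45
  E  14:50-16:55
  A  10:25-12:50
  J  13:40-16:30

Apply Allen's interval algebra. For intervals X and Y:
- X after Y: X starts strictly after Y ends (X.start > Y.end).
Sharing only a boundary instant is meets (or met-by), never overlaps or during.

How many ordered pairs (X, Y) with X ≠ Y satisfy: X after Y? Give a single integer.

Checking all 90 ordered pairs for relation 'after'; matching pairs in alphabetical order:
(E, A): E after A ✓
(G, A): G after A ✓
(G, C): G after C ✓
(G, J): G after J ✓
(G, Q): G after Q ✓
(G, V): G after V ✓
(J, A): J after A ✓
(K, A): K after A ✓
(K, C): K after C ✓
(K, J): K after J ✓
(K, Q): K after Q ✓
(K, V): K after V ✓
(W, A): W after A ✓
(W, V): W after V ✓
(Z, A): Z after A ✓
Count: 15.

15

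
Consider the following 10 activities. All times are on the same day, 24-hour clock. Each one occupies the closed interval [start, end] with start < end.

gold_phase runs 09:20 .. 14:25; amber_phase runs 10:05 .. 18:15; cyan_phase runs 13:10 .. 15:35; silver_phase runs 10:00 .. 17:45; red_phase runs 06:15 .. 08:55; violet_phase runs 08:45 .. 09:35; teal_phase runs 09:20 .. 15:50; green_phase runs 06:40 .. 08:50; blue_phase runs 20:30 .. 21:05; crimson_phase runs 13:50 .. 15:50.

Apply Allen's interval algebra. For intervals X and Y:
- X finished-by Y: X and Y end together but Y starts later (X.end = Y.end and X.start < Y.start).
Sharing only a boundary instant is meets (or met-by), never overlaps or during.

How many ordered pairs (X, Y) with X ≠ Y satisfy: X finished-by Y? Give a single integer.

1

Checking all 90 ordered pairs for relation 'finished-by'; matching pairs in alphabetical order:
(teal_phase, crimson_phase): teal_phase finished-by crimson_phase ✓
Count: 1.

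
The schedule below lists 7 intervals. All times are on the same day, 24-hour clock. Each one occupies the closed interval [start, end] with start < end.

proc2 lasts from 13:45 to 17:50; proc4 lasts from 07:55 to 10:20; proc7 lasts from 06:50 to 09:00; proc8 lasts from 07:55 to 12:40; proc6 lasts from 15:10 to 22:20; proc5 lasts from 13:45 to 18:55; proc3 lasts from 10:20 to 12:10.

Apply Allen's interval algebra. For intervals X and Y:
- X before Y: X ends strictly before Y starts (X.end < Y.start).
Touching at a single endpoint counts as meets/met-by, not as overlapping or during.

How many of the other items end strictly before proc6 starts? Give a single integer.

4

Target proc6 = [15:10, 22:20].
proc2 [13:45, 17:50] → overlaps → no.
proc3 [10:20, 12:10] → before → counts.
proc4 [07:55, 10:20] → before → counts.
proc5 [13:45, 18:55] → overlaps → no.
proc7 [06:50, 09:00] → before → counts.
proc8 [07:55, 12:40] → before → counts.
Total: 4.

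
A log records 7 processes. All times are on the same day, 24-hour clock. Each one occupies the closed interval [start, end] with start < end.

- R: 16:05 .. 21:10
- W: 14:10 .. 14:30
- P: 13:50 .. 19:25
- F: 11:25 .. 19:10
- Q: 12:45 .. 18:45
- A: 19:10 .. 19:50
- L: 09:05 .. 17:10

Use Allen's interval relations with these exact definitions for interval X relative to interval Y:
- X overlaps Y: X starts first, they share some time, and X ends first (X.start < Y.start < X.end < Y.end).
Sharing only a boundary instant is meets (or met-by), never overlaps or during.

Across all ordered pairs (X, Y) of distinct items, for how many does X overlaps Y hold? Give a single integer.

10

Checking all 42 ordered pairs for relation 'overlaps'; matching pairs in alphabetical order:
(F, P): F overlaps P ✓
(F, R): F overlaps R ✓
(L, F): L overlaps F ✓
(L, P): L overlaps P ✓
(L, Q): L overlaps Q ✓
(L, R): L overlaps R ✓
(P, A): P overlaps A ✓
(P, R): P overlaps R ✓
(Q, P): Q overlaps P ✓
(Q, R): Q overlaps R ✓
Count: 10.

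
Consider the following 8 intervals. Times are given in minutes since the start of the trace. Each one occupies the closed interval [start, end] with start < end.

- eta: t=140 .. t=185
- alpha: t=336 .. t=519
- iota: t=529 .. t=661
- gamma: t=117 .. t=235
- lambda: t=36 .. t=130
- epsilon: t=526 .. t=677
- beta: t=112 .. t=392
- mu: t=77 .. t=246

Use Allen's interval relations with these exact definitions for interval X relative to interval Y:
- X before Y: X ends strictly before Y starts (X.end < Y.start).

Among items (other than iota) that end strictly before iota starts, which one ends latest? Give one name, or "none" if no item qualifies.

Target iota = [t=529, t=661].
alpha [t=336, t=519] → before → candidate.
beta [t=112, t=392] → before → candidate.
epsilon [t=526, t=677] → contains → excluded.
eta [t=140, t=185] → before → candidate.
gamma [t=117, t=235] → before → candidate.
lambda [t=36, t=130] → before → candidate.
mu [t=77, t=246] → before → candidate.
Among candidates, latest end is t=519 → alpha.

alpha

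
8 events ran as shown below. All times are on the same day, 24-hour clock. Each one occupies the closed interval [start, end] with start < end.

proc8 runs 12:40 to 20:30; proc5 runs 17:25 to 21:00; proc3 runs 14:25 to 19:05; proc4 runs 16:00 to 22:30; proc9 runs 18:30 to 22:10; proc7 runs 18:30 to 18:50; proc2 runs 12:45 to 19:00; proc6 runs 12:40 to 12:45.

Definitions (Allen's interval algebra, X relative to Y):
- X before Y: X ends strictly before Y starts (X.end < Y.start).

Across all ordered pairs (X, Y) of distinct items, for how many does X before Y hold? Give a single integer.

Checking all 56 ordered pairs for relation 'before'; matching pairs in alphabetical order:
(proc6, proc3): proc6 before proc3 ✓
(proc6, proc4): proc6 before proc4 ✓
(proc6, proc5): proc6 before proc5 ✓
(proc6, proc7): proc6 before proc7 ✓
(proc6, proc9): proc6 before proc9 ✓
Count: 5.

5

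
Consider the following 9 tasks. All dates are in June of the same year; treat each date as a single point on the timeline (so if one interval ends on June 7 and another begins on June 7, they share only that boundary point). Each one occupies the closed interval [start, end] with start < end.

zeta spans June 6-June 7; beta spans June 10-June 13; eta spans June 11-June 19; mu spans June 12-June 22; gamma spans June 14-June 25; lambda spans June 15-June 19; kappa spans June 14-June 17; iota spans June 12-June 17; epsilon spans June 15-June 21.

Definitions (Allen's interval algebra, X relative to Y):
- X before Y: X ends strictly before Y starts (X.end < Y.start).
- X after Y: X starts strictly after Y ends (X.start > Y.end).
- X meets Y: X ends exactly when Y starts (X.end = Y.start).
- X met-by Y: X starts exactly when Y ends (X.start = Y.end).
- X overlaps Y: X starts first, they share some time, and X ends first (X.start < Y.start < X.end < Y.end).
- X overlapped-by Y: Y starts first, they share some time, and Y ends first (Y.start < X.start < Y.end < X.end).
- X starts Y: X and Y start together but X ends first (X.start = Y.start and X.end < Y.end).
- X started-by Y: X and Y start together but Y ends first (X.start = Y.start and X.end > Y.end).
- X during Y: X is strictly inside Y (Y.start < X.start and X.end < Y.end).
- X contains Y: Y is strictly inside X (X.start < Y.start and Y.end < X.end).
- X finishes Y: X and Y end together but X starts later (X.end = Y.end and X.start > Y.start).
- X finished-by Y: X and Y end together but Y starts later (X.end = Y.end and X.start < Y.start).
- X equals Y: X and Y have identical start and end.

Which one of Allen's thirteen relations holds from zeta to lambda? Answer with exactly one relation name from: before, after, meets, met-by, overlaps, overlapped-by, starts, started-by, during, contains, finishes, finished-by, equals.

zeta = [June 6, June 7]; lambda = [June 15, June 19].
Compare endpoints: zeta.start < lambda.start, zeta.start < lambda.end, zeta.end < lambda.start, zeta.end < lambda.end.
That pattern is 'before'.

before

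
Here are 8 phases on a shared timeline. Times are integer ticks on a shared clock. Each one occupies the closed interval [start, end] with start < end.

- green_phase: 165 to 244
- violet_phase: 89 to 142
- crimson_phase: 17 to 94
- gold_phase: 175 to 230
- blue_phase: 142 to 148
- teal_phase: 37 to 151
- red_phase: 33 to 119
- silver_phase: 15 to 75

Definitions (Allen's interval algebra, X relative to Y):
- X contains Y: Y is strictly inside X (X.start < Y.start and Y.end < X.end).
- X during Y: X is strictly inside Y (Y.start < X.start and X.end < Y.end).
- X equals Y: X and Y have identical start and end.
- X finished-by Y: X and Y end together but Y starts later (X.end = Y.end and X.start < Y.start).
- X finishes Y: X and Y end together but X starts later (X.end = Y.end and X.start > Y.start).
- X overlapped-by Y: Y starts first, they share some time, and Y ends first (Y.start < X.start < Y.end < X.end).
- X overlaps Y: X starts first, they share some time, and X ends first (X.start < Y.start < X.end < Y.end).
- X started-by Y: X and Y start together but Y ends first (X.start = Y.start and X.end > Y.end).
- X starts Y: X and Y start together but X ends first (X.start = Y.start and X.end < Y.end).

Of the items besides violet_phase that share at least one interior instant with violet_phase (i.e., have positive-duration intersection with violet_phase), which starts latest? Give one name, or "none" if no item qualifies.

Target violet_phase = [89, 142].
blue_phase [142, 148] → met-by → excluded.
crimson_phase [17, 94] → overlaps → candidate.
gold_phase [175, 230] → after → excluded.
green_phase [165, 244] → after → excluded.
red_phase [33, 119] → overlaps → candidate.
silver_phase [15, 75] → before → excluded.
teal_phase [37, 151] → contains → candidate.
Among candidates, latest start is 37 → teal_phase.

teal_phase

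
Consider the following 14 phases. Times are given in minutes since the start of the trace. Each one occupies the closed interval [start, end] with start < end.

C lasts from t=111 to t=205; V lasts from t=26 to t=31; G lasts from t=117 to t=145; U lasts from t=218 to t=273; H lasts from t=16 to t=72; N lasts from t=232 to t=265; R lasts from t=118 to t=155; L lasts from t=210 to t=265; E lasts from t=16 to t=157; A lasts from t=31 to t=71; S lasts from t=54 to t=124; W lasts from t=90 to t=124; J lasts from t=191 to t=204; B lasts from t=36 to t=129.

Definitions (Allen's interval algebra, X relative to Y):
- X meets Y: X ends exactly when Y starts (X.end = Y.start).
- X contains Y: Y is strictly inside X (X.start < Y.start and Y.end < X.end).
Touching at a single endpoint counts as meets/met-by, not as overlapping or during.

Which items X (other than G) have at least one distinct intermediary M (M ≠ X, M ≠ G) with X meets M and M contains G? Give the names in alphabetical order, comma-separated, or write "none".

none

Target G = [t=117, t=145].
Intermediaries M with M contains G: C, E.
Via C — items with X meets C: none.
Via E — items with X meets E: none.
Union: none.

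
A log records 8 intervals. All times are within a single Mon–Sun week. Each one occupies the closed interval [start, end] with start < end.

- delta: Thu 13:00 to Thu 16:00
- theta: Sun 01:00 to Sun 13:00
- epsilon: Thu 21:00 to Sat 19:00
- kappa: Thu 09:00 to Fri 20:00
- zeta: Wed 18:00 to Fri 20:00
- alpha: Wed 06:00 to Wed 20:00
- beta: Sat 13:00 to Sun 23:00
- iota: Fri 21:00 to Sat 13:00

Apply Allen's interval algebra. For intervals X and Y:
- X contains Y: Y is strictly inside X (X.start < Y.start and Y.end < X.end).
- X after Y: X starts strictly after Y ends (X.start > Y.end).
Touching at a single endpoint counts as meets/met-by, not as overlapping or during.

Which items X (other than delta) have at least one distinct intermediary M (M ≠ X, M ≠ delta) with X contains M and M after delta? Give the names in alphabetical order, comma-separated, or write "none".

beta, epsilon

Target delta = [Thu 13:00, Thu 16:00].
Intermediaries M with M after delta: beta, epsilon, iota, theta.
Via beta — items with X contains beta: none.
Via epsilon — items with X contains epsilon: none.
Via iota — items with X contains iota: epsilon.
Via theta — items with X contains theta: beta.
Union: beta, epsilon.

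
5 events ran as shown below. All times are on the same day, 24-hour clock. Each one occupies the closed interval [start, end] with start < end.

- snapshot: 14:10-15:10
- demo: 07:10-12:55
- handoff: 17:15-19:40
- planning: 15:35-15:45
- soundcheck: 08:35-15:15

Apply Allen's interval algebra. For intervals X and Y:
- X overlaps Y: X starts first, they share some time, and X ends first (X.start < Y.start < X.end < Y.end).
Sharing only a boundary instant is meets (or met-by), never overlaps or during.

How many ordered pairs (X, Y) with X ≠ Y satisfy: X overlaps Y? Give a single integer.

1

Checking all 20 ordered pairs for relation 'overlaps'; matching pairs in alphabetical order:
(demo, soundcheck): demo overlaps soundcheck ✓
Count: 1.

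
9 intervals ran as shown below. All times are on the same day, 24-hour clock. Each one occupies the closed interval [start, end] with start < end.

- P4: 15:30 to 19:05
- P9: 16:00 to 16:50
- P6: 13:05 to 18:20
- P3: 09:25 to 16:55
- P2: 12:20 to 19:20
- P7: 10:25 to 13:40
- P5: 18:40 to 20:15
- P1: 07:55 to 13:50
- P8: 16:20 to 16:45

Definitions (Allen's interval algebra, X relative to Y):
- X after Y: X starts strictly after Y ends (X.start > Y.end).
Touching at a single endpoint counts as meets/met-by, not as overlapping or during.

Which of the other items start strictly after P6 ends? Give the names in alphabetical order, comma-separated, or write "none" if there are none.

P5

Target P6 = [13:05, 18:20].
P1 [07:55, 13:50] → overlaps → no.
P2 [12:20, 19:20] → contains → no.
P3 [09:25, 16:55] → overlaps → no.
P4 [15:30, 19:05] → overlapped-by → no.
P5 [18:40, 20:15] → after → yes.
P7 [10:25, 13:40] → overlaps → no.
P8 [16:20, 16:45] → during → no.
P9 [16:00, 16:50] → during → no.
Result: P5.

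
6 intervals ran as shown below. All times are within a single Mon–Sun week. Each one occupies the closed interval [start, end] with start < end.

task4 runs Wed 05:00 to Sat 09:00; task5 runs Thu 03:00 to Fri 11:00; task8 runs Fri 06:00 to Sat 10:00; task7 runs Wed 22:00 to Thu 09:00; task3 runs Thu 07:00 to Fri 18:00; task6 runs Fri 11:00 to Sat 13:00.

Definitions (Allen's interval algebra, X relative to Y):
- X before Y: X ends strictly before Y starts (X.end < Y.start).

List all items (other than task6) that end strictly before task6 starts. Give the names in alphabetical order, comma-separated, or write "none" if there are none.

Target task6 = [Fri 11:00, Sat 13:00].
task3 [Thu 07:00, Fri 18:00] → overlaps → no.
task4 [Wed 05:00, Sat 09:00] → overlaps → no.
task5 [Thu 03:00, Fri 11:00] → meets → no.
task7 [Wed 22:00, Thu 09:00] → before → yes.
task8 [Fri 06:00, Sat 10:00] → overlaps → no.
Result: task7.

task7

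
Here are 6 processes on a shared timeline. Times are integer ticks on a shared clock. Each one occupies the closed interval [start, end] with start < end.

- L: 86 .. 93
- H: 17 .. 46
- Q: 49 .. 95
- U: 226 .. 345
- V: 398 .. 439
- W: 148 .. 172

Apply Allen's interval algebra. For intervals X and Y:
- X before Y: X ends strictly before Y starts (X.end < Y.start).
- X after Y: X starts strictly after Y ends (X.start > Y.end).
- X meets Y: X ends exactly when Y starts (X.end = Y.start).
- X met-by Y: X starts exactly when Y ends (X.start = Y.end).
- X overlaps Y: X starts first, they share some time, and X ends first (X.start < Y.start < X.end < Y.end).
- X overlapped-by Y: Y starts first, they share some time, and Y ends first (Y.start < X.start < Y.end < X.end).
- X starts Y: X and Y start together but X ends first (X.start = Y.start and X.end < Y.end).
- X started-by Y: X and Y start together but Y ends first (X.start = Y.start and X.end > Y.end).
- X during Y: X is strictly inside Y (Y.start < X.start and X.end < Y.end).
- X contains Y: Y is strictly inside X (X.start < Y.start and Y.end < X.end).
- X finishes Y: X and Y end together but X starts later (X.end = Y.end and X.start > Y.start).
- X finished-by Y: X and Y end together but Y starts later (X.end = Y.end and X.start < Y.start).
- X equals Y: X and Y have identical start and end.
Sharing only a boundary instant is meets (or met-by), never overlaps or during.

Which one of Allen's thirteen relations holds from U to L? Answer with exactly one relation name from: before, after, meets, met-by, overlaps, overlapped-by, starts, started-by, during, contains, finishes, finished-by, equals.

U = [226, 345]; L = [86, 93].
Compare endpoints: U.start > L.start, U.start > L.end, U.end > L.start, U.end > L.end.
That pattern is 'after'.

after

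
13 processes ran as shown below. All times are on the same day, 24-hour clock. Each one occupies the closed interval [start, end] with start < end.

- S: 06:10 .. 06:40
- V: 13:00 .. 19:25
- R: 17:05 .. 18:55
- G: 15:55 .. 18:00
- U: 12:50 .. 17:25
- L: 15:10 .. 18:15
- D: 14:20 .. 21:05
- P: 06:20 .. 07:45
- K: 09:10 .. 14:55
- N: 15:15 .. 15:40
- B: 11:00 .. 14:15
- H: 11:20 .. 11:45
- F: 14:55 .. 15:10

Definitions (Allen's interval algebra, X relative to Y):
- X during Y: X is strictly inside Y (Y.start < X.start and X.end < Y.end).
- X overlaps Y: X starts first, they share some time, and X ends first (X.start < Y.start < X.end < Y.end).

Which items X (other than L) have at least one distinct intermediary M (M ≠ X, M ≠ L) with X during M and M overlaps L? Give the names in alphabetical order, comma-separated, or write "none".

F, N

Target L = [15:10, 18:15].
Intermediaries M with M overlaps L: U.
Via U — items with X during U: F, N.
Union: F, N.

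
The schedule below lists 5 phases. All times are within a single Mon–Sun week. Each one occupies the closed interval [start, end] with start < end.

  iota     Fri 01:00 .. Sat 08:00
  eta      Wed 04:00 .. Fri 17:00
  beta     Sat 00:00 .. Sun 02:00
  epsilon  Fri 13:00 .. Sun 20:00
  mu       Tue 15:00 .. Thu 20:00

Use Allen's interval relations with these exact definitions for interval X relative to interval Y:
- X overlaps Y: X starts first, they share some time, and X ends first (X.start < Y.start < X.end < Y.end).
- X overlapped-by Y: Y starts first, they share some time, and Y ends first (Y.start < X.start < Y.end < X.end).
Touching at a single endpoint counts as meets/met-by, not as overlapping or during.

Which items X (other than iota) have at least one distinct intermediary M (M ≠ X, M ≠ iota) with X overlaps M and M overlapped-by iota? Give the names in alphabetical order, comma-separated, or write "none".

eta

Target iota = [Fri 01:00, Sat 08:00].
Intermediaries M with M overlapped-by iota: beta, epsilon.
Via beta — items with X overlaps beta: none.
Via epsilon — items with X overlaps epsilon: eta.
Union: eta.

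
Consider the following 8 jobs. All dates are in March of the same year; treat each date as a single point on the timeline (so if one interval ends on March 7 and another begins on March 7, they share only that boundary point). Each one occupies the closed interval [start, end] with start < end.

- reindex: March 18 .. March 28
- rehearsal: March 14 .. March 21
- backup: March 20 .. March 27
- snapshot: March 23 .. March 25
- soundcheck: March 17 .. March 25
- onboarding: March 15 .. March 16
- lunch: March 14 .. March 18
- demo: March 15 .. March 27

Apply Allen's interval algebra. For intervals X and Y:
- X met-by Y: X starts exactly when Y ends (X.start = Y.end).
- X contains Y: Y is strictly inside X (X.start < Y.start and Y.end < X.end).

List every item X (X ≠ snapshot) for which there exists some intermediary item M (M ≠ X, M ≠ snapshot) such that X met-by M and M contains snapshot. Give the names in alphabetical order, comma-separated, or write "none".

none

Target snapshot = [March 23, March 25].
Intermediaries M with M contains snapshot: backup, demo, reindex.
Via backup — items with X met-by backup: none.
Via demo — items with X met-by demo: none.
Via reindex — items with X met-by reindex: none.
Union: none.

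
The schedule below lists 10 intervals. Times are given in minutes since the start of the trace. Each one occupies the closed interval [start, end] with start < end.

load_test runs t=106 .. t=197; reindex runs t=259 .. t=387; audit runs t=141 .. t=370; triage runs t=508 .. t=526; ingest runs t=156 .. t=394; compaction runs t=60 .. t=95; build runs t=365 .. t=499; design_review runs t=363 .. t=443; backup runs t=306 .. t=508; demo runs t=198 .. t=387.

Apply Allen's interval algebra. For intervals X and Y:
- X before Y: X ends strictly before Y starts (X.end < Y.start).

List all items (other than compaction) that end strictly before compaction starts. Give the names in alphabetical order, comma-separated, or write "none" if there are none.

none

Target compaction = [t=60, t=95].
audit [t=141, t=370] → after → no.
backup [t=306, t=508] → after → no.
build [t=365, t=499] → after → no.
demo [t=198, t=387] → after → no.
design_review [t=363, t=443] → after → no.
ingest [t=156, t=394] → after → no.
load_test [t=106, t=197] → after → no.
reindex [t=259, t=387] → after → no.
triage [t=508, t=526] → after → no.
Result: none.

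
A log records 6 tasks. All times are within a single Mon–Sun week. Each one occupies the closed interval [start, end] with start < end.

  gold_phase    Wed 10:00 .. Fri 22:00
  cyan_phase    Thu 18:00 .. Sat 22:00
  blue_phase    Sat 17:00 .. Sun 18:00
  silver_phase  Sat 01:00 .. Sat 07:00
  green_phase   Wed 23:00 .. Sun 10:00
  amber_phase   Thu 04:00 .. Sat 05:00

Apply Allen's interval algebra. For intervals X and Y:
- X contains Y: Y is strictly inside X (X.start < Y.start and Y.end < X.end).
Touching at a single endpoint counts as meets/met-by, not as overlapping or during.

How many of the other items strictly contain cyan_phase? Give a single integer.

Target cyan_phase = [Thu 18:00, Sat 22:00].
amber_phase [Thu 04:00, Sat 05:00] → overlaps → no.
blue_phase [Sat 17:00, Sun 18:00] → overlapped-by → no.
gold_phase [Wed 10:00, Fri 22:00] → overlaps → no.
green_phase [Wed 23:00, Sun 10:00] → contains → counts.
silver_phase [Sat 01:00, Sat 07:00] → during → no.
Total: 1.

1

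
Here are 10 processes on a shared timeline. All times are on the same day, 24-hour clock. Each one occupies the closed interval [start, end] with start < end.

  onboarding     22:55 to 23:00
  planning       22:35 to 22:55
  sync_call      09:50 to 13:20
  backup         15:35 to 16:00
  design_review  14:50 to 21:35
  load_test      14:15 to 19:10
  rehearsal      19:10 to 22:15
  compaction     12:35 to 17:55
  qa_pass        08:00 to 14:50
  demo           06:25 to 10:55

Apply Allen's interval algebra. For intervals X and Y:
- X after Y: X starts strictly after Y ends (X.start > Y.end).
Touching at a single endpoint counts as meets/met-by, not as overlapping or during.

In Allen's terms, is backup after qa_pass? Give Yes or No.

Yes

backup = [15:35, 16:00], qa_pass = [08:00, 14:50].
Actual relation of backup to qa_pass: after.
Asked whether 'after' holds → Yes.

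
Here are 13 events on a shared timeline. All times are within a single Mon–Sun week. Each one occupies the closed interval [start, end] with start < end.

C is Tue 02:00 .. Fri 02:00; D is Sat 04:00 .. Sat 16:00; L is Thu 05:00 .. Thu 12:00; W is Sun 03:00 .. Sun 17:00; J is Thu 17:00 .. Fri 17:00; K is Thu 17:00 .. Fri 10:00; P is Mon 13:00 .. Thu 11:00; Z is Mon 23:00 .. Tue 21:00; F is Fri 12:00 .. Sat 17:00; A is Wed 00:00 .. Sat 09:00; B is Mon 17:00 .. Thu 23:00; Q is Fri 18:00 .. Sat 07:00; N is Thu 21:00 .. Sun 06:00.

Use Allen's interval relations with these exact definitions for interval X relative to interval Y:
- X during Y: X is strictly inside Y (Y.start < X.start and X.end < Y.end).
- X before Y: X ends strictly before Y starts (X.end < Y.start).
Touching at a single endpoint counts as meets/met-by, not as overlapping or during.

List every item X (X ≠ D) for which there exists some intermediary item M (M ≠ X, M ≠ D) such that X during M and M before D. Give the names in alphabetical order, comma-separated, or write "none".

L, Z

Target D = [Sat 04:00, Sat 16:00].
Intermediaries M with M before D: B, C, J, K, L, P, Z.
Via B — items with X during B: L, Z.
Via C — items with X during C: L.
Via J — items with X during J: none.
Via K — items with X during K: none.
Via L — items with X during L: none.
Via P — items with X during P: Z.
Via Z — items with X during Z: none.
Union: L, Z.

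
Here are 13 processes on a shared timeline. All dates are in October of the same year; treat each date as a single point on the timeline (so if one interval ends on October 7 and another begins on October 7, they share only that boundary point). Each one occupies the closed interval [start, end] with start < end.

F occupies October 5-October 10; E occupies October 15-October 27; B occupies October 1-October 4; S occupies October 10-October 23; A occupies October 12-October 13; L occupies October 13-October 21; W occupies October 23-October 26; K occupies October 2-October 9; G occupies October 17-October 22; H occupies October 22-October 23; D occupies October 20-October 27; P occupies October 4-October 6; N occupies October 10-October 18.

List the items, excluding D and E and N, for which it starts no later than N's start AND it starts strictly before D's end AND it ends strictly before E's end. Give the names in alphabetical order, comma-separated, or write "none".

B, F, K, P, S

Conditions: its start is no later than N's start (X.start <= October 10) AND its start is strictly before D's end (X.start < October 27) AND its end is strictly before E's end (X.end < October 27).
A: start October 12 <= October 10? ✗; start October 12 < October 27? ✓; end October 13 < October 27? ✓ → no.
B: start October 1 <= October 10? ✓; start October 1 < October 27? ✓; end October 4 < October 27? ✓ → yes.
F: start October 5 <= October 10? ✓; start October 5 < October 27? ✓; end October 10 < October 27? ✓ → yes.
G: start October 17 <= October 10? ✗; start October 17 < October 27? ✓; end October 22 < October 27? ✓ → no.
H: start October 22 <= October 10? ✗; start October 22 < October 27? ✓; end October 23 < October 27? ✓ → no.
K: start October 2 <= October 10? ✓; start October 2 < October 27? ✓; end October 9 < October 27? ✓ → yes.
L: start October 13 <= October 10? ✗; start October 13 < October 27? ✓; end October 21 < October 27? ✓ → no.
P: start October 4 <= October 10? ✓; start October 4 < October 27? ✓; end October 6 < October 27? ✓ → yes.
S: start October 10 <= October 10? ✓; start October 10 < October 27? ✓; end October 23 < October 27? ✓ → yes.
W: start October 23 <= October 10? ✗; start October 23 < October 27? ✓; end October 26 < October 27? ✓ → no.
Result: B, F, K, P, S.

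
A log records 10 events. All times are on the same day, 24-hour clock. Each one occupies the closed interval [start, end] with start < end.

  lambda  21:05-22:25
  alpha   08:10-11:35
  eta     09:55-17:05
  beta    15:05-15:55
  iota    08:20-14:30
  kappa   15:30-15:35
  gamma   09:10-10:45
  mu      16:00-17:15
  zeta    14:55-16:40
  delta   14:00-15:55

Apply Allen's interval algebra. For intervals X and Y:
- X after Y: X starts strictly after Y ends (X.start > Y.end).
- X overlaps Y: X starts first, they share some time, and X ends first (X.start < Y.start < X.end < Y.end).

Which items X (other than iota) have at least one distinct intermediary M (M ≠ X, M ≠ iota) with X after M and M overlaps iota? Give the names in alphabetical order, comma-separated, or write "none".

Target iota = [08:20, 14:30].
Intermediaries M with M overlaps iota: alpha.
Via alpha — items with X after alpha: beta, delta, kappa, lambda, mu, zeta.
Union: beta, delta, kappa, lambda, mu, zeta.

beta, delta, kappa, lambda, mu, zeta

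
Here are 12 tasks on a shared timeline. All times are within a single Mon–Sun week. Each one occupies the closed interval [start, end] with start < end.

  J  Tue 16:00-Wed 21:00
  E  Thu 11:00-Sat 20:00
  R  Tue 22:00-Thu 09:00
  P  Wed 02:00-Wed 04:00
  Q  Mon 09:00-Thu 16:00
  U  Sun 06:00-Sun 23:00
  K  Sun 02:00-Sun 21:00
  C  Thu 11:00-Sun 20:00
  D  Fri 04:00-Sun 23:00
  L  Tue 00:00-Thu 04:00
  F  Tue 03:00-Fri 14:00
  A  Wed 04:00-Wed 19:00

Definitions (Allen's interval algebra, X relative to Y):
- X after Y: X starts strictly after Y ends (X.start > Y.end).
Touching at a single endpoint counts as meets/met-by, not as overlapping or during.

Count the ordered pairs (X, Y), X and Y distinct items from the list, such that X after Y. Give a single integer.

32

Checking all 132 ordered pairs for relation 'after'; matching pairs in alphabetical order:
(C, A): C after A ✓
(C, J): C after J ✓
(C, L): C after L ✓
(C, P): C after P ✓
(C, R): C after R ✓
(D, A): D after A ✓
(D, J): D after J ✓
(D, L): D after L ✓
(D, P): D after P ✓
(D, Q): D after Q ✓
(D, R): D after R ✓
(E, A): E after A ✓
(E, J): E after J ✓
(E, L): E after L ✓
(E, P): E after P ✓
(E, R): E after R ✓
(K, A): K after A ✓
(K, E): K after E ✓
(K, F): K after F ✓
(K, J): K after J ✓
(K, L): K after L ✓
(K, P): K after P ✓
(K, Q): K after Q ✓
(K, R): K after R ✓
... plus 8 further pairs not listed.
Count: 32.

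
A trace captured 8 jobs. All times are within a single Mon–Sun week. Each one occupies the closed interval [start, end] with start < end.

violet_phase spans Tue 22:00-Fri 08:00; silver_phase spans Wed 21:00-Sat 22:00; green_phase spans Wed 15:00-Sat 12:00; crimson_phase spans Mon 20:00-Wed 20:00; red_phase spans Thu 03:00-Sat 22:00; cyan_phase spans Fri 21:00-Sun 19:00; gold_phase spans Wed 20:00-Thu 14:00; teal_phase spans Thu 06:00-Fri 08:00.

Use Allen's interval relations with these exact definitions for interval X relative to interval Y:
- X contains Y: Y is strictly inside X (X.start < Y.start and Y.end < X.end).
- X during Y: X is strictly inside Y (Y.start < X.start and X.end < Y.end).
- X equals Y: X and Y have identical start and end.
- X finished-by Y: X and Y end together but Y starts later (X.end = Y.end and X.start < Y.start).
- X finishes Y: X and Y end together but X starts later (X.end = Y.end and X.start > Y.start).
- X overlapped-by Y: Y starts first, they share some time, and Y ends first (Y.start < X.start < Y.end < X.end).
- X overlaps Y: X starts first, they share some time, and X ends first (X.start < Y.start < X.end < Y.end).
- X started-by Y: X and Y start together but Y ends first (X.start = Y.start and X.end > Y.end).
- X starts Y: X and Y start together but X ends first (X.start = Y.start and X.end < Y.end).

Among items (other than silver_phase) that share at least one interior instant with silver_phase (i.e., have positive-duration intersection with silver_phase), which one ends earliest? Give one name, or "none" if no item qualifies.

Target silver_phase = [Wed 21:00, Sat 22:00].
crimson_phase [Mon 20:00, Wed 20:00] → before → excluded.
cyan_phase [Fri 21:00, Sun 19:00] → overlapped-by → candidate.
gold_phase [Wed 20:00, Thu 14:00] → overlaps → candidate.
green_phase [Wed 15:00, Sat 12:00] → overlaps → candidate.
red_phase [Thu 03:00, Sat 22:00] → finishes → candidate.
teal_phase [Thu 06:00, Fri 08:00] → during → candidate.
violet_phase [Tue 22:00, Fri 08:00] → overlaps → candidate.
Among candidates, earliest end is Thu 14:00 → gold_phase.

gold_phase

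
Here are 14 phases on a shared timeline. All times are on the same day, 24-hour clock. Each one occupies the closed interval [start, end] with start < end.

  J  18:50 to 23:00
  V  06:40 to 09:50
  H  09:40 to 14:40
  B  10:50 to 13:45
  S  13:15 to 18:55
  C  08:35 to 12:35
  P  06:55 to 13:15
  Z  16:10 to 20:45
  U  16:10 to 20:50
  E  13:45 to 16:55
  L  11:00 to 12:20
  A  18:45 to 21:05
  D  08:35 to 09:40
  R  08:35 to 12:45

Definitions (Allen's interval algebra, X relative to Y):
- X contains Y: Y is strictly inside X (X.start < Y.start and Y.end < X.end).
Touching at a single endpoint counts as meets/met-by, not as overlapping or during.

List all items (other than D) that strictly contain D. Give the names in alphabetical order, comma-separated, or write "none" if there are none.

P, V

Target D = [08:35, 09:40].
A [18:45, 21:05] → after → no.
B [10:50, 13:45] → after → no.
C [08:35, 12:35] → started-by → no.
E [13:45, 16:55] → after → no.
H [09:40, 14:40] → met-by → no.
J [18:50, 23:00] → after → no.
L [11:00, 12:20] → after → no.
P [06:55, 13:15] → contains → yes.
R [08:35, 12:45] → started-by → no.
S [13:15, 18:55] → after → no.
U [16:10, 20:50] → after → no.
V [06:40, 09:50] → contains → yes.
Z [16:10, 20:45] → after → no.
Result: P, V.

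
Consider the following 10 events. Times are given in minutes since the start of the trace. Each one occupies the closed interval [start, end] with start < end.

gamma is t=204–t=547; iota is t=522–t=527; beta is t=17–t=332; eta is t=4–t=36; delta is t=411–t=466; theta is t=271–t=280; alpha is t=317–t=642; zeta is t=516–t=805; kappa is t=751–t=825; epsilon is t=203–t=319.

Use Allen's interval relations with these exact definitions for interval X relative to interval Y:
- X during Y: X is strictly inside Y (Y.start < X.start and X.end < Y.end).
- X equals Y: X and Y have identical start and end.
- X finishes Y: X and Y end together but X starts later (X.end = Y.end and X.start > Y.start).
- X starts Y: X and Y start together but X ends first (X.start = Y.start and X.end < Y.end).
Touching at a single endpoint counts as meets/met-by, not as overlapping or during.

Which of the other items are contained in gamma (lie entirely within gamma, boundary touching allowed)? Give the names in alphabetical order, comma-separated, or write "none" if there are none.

delta, iota, theta

Target gamma = [t=204, t=547].
alpha [t=317, t=642] → overlapped-by → no.
beta [t=17, t=332] → overlaps → no.
delta [t=411, t=466] → during → yes.
epsilon [t=203, t=319] → overlaps → no.
eta [t=4, t=36] → before → no.
iota [t=522, t=527] → during → yes.
kappa [t=751, t=825] → after → no.
theta [t=271, t=280] → during → yes.
zeta [t=516, t=805] → overlapped-by → no.
Result: delta, iota, theta.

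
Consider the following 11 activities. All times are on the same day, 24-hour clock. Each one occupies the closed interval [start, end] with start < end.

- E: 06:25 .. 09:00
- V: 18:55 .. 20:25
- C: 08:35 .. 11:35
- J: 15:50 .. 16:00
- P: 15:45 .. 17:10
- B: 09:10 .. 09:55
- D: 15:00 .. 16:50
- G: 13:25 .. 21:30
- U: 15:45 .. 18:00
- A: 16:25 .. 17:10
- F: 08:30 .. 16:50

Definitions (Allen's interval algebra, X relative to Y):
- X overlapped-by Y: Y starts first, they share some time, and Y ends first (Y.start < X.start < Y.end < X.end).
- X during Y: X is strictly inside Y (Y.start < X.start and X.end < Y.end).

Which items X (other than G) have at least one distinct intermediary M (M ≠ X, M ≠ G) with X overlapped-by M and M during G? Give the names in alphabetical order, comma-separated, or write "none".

Target G = [13:25, 21:30].
Intermediaries M with M during G: A, D, J, P, U, V.
Via A — items with X overlapped-by A: none.
Via D — items with X overlapped-by D: A, P, U.
Via J — items with X overlapped-by J: none.
Via P — items with X overlapped-by P: none.
Via U — items with X overlapped-by U: none.
Via V — items with X overlapped-by V: none.
Union: A, P, U.

A, P, U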